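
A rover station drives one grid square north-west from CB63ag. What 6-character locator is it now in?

Longitude subsquare a = 0; −1 → -1, wraps to 23 = x, carry into square.
Longitude square 6; −1 → 5.
Latitude subsquare g = 6; +1 → 7 = h.

CB53xh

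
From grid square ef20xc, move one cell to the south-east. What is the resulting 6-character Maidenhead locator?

EF30ab

Longitude subsquare x = 23; +1 → 24, wraps to 0 = a, carry into square.
Longitude square 2; +1 → 3.
Latitude subsquare c = 2; −1 → 1 = b.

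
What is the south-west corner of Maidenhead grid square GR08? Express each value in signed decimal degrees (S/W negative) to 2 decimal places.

88.00, -60.00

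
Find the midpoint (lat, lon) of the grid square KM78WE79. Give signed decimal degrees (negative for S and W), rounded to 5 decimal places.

Field K=10, M=12: +10·20° lon, +12·10° lat → SW at lon 20°, lat 30°.
Square 7, 8: +7·2° lon, +8·1° lat → SW at lon 34°, lat 38°.
Subsquare w=22, e=4: +22·0.0833333° lon, +4·0.0416667° lat → SW at lon 35.8333°, lat 38.1667°.
Extended square 7, 9: +7·0.00833333° lon, +9·0.00416667° lat → SW at lon 35.8917°, lat 38.2042°.
Cell spans 0.00833333° lon × 0.00416667° lat. Centre is SW corner plus half of each.
latitude 38.20625, longitude 35.89583.

38.20625, 35.89583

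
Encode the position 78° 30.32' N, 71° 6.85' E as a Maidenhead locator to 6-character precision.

MQ58nm

Shift to the Maidenhead origin (180°W, 90°S): lon 251.1142, lat 168.5053.
Field: lon ⌊251.1142/20⌋ = 12 → M; lat ⌊168.5053/10⌋ = 16 → Q.
Square: lon ⌊11.1142/2⌋ = 5; lat ⌊8.5053/1⌋ = 8.
Subsquare: lon ⌊1.1142/0.0833333⌋ = 13 → n; lat ⌊0.5053/0.0416667⌋ = 12 → m.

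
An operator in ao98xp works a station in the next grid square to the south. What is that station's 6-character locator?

Latitude subsquare p = 15; −1 → 14 = o.
The longitude characters are unchanged.

AO98xo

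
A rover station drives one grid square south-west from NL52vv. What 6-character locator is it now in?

NL52uu

Longitude subsquare v = 21; −1 → 20 = u.
Latitude subsquare v = 21; −1 → 20 = u.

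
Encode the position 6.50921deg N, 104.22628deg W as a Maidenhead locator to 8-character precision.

Add 180° to longitude and 90° to latitude: 75.77372, 96.50921.
Field (20°×10°, letters A–R): lon ⌊75.77372/20⌋ = 3 → D; lat ⌊96.50921/10⌋ = 9 → J.
Square (2°×1°, digits 0–9): lon ⌊15.77372/2⌋ = 7; lat ⌊6.50921/1⌋ = 6.
Subsquare (5′×2.5′, letters a–x): lon ⌊1.77372/0.0833333⌋ = 21 → v; lat ⌊0.50921/0.0416667⌋ = 12 → m.
Extended square (30″×15″, digits 0–9): lon ⌊0.02372/0.00833333⌋ = 2; lat ⌊0.00921/0.00416667⌋ = 2.

DJ76vm22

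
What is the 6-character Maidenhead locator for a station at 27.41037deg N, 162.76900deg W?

AL87oj

Add 180° to longitude and 90° to latitude: 17.2310, 117.4104.
Field: lon ⌊17.2310/20⌋ = 0 → A; lat ⌊117.4104/10⌋ = 11 → L.
Square: lon ⌊17.2310/2⌋ = 8; lat ⌊7.4104/1⌋ = 7.
Subsquare: lon ⌊1.2310/0.0833333⌋ = 14 → o; lat ⌊0.4104/0.0416667⌋ = 9 → j.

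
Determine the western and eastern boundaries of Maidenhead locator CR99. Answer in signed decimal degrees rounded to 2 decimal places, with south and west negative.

Field C=2, R=17: +2·20° lon, +17·10° lat → SW at lon -140°, lat 80°.
Square 9, 9: +9·2° lon, +9·1° lat → SW at lon -122°, lat 89°.
Cell spans 2° lon × 1° lat.
west -122.00, east -120.00.

-122.00, -120.00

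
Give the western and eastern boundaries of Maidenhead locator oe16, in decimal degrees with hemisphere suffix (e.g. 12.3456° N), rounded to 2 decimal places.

102.00° E, 104.00° E

Field O=14, E=4: +14·20° lon, +4·10° lat → SW at lon 100°, lat -50°.
Square 1, 6: +1·2° lon, +6·1° lat → SW at lon 102°, lat -44°.
Cell spans 2° lon × 1° lat.
west 102.00° E, east 104.00° E.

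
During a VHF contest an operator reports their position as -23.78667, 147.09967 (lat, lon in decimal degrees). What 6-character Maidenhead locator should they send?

Offset from 180°W / 90°S: lon 327.0997°, lat 66.2133°.
Field: 327.0997/20 → 16 → Q, 66.2133/10 → 6 → G; chars QG.
Square: 7.0997/2 → 3, 6.2133/1 → 6; chars 36.
Subsquare: 1.0997/0.0833333 → 13 → n, 0.2133/0.0416667 → 5 → f; chars nf.

QG36nf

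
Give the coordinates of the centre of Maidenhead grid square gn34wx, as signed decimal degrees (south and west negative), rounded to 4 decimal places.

44.9792, -52.1250

Field G=6, N=13: +6·20° lon, +13·10° lat → SW at lon -60°, lat 40°.
Square 3, 4: +3·2° lon, +4·1° lat → SW at lon -54°, lat 44°.
Subsquare w=22, x=23: +22·0.0833333° lon, +23·0.0416667° lat → SW at lon -52.1667°, lat 44.9583°.
Cell spans 0.0833333° lon × 0.0416667° lat. Centre is SW corner plus half of each.
latitude 44.9792, longitude -52.1250.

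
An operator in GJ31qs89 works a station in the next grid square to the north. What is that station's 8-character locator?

GJ31qt80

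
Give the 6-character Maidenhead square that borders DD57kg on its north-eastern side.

Longitude subsquare k = 10; +1 → 11 = l.
Latitude subsquare g = 6; +1 → 7 = h.

DD57lh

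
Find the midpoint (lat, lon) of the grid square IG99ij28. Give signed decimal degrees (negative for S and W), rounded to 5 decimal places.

Field I=8, G=6: +8·20° lon, +6·10° lat → SW at lon -20°, lat -30°.
Square 9, 9: +9·2° lon, +9·1° lat → SW at lon -2°, lat -21°.
Subsquare i=8, j=9: +8·0.0833333° lon, +9·0.0416667° lat → SW at lon -1.33333°, lat -20.625°.
Extended square 2, 8: +2·0.00833333° lon, +8·0.00416667° lat → SW at lon -1.31667°, lat -20.5917°.
Cell spans 0.00833333° lon × 0.00416667° lat. Centre is SW corner plus half of each.
latitude -20.58958, longitude -1.31250.

-20.58958, -1.31250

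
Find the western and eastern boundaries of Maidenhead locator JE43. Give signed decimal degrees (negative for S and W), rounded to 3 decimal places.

8.000, 10.000

Field J=9, E=4: +9·20° lon, +4·10° lat → SW at lon 0°, lat -50°.
Square 4, 3: +4·2° lon, +3·1° lat → SW at lon 8°, lat -47°.
Cell spans 2° lon × 1° lat.
west 8.000, east 10.000.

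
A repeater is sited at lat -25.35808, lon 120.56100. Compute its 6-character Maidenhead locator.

PG04gp

Add 180° to longitude and 90° to latitude: 300.5610, 64.6419.
Field: 300.5610/20 → 15 → P, 64.6419/10 → 6 → G; chars PG.
Square: 0.5610/2 → 0, 4.6419/1 → 4; chars 04.
Subsquare: 0.5610/0.0833333 → 6 → g, 0.6419/0.0416667 → 15 → p; chars gp.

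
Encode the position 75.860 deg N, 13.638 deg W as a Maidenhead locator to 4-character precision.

IQ35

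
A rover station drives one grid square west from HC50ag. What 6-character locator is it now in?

Longitude subsquare a = 0; −1 → -1, wraps to 23 = x, carry into square.
Longitude square 5; −1 → 4.
The latitude characters are unchanged.

HC40xg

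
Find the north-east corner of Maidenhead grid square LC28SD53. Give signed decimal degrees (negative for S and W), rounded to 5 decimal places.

Field L=11, C=2: +11·20° lon, +2·10° lat → SW at lon 40°, lat -70°.
Square 2, 8: +2·2° lon, +8·1° lat → SW at lon 44°, lat -62°.
Subsquare s=18, d=3: +18·0.0833333° lon, +3·0.0416667° lat → SW at lon 45.5°, lat -61.875°.
Extended square 5, 3: +5·0.00833333° lon, +3·0.00416667° lat → SW at lon 45.5417°, lat -61.8625°.
Cell spans 0.00833333° lon × 0.00416667° lat. NE corner is SW corner plus one full cell.
latitude -61.85833, longitude 45.55000.

-61.85833, 45.55000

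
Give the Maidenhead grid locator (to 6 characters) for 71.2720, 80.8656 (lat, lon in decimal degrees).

NQ01kg

Shift to the Maidenhead origin (180°W, 90°S): lon 260.8656, lat 161.2720.
Field: 260.8656/20 → 13 → N, 161.2720/10 → 16 → Q; chars NQ.
Square: 0.8656/2 → 0, 1.2720/1 → 1; chars 01.
Subsquare: 0.8656/0.0833333 → 10 → k, 0.2720/0.0416667 → 6 → g; chars kg.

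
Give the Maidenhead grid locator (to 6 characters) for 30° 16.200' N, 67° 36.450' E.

Add 180° to longitude and 90° to latitude: 247.6075, 120.2700.
Field: lon ⌊247.6075/20⌋ = 12 → M; lat ⌊120.2700/10⌋ = 12 → M.
Square: lon ⌊7.6075/2⌋ = 3; lat ⌊0.2700/1⌋ = 0.
Subsquare: lon ⌊1.6075/0.0833333⌋ = 19 → t; lat ⌊0.2700/0.0416667⌋ = 6 → g.

MM30tg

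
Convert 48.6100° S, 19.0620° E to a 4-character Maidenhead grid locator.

Offset from 180°W / 90°S: lon 199.06°, lat 41.39°.
Field: 199.06/20 → 9 → J, 41.39/10 → 4 → E; chars JE.
Square: 19.06/2 → 9, 1.39/1 → 1; chars 91.

JE91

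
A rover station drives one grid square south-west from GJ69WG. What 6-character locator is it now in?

Longitude subsquare w = 22; −1 → 21 = v.
Latitude subsquare g = 6; −1 → 5 = f.

GJ69vf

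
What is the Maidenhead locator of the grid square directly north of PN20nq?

PN20nr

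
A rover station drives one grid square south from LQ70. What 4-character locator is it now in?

LP79

Latitude square 0; −1 → -1, wraps to 9, carry into field.
Latitude field Q = 16; −1 → 15 = P.
The longitude characters are unchanged.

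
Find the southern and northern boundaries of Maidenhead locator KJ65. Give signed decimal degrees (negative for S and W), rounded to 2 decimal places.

Field K=10, J=9: +10·20° lon, +9·10° lat → SW at lon 20°, lat 0°.
Square 6, 5: +6·2° lon, +5·1° lat → SW at lon 32°, lat 5°.
Cell spans 2° lon × 1° lat.
south 5.00, north 6.00.

5.00, 6.00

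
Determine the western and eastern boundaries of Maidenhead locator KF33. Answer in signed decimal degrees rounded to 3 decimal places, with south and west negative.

Field K=10, F=5: +10·20° lon, +5·10° lat → SW at lon 20°, lat -40°.
Square 3, 3: +3·2° lon, +3·1° lat → SW at lon 26°, lat -37°.
Cell spans 2° lon × 1° lat.
west 26.000, east 28.000.

26.000, 28.000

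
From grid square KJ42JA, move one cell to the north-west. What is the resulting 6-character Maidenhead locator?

Longitude subsquare j = 9; −1 → 8 = i.
Latitude subsquare a = 0; +1 → 1 = b.

KJ42ib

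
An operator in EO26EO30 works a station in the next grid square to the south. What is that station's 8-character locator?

Latitude extended square 0; −1 → -1, wraps to 9, carry into subsquare.
Latitude subsquare o = 14; −1 → 13 = n.
The longitude characters are unchanged.

EO26en39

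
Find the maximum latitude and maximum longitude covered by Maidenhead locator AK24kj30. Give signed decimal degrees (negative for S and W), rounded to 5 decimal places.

Field A=0, K=10: +0·20° lon, +10·10° lat → SW at lon -180°, lat 10°.
Square 2, 4: +2·2° lon, +4·1° lat → SW at lon -176°, lat 14°.
Subsquare k=10, j=9: +10·0.0833333° lon, +9·0.0416667° lat → SW at lon -175.167°, lat 14.375°.
Extended square 3, 0: +3·0.00833333° lon, +0·0.00416667° lat → SW at lon -175.142°, lat 14.375°.
Cell spans 0.00833333° lon × 0.00416667° lat. NE corner is SW corner plus one full cell.
latitude 14.37917, longitude -175.13333.

14.37917, -175.13333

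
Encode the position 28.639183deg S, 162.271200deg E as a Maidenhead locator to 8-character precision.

Shift to the Maidenhead origin (180°W, 90°S): lon 342.27120, lat 61.36082.
Field (20°×10°, letters A–R): lon ⌊342.27120/20⌋ = 17 → R; lat ⌊61.36082/10⌋ = 6 → G.
Square (2°×1°, digits 0–9): lon ⌊2.27120/2⌋ = 1; lat ⌊1.36082/1⌋ = 1.
Subsquare (5′×2.5′, letters a–x): lon ⌊0.27120/0.0833333⌋ = 3 → d; lat ⌊0.36082/0.0416667⌋ = 8 → i.
Extended square (30″×15″, digits 0–9): lon ⌊0.02120/0.00833333⌋ = 2; lat ⌊0.02748/0.00416667⌋ = 6.

RG11di26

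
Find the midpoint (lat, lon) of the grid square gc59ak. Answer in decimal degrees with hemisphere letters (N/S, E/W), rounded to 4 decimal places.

60.5625° S, 49.9583° W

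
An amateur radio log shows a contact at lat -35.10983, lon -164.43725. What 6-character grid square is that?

Add 180° to longitude and 90° to latitude: 15.5627, 54.8902.
Field: 15.5627/20 → 0 → A, 54.8902/10 → 5 → F; chars AF.
Square: 15.5627/2 → 7, 4.8902/1 → 4; chars 74.
Subsquare: 1.5627/0.0833333 → 18 → s, 0.8902/0.0416667 → 21 → v; chars sv.

AF74sv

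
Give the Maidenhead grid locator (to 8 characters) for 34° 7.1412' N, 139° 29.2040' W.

CM04gc18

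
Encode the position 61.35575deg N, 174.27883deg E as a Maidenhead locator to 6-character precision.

RP71di

Offset from 180°W / 90°S: lon 354.2788°, lat 151.3558°.
Field: lon ⌊354.2788/20⌋ = 17 → R; lat ⌊151.3558/10⌋ = 15 → P.
Square: lon ⌊14.2788/2⌋ = 7; lat ⌊1.3558/1⌋ = 1.
Subsquare: lon ⌊0.2788/0.0833333⌋ = 3 → d; lat ⌊0.3558/0.0416667⌋ = 8 → i.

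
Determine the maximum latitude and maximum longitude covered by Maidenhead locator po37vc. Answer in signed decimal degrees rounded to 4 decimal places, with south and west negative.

57.1250, 127.8333

Field P=15, O=14: +15·20° lon, +14·10° lat → SW at lon 120°, lat 50°.
Square 3, 7: +3·2° lon, +7·1° lat → SW at lon 126°, lat 57°.
Subsquare v=21, c=2: +21·0.0833333° lon, +2·0.0416667° lat → SW at lon 127.75°, lat 57.0833°.
Cell spans 0.0833333° lon × 0.0416667° lat. NE corner is SW corner plus one full cell.
latitude 57.1250, longitude 127.8333.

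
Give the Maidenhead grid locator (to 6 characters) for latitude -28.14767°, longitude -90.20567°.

EG41vu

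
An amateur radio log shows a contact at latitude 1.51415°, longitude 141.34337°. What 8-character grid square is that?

QJ01qm13

Offset from 180°W / 90°S: lon 321.34337°, lat 91.51415°.
Field: 321.34337/20 → 16 → Q, 91.51415/10 → 9 → J; chars QJ.
Square: 1.34337/2 → 0, 1.51415/1 → 1; chars 01.
Subsquare: 1.34337/0.0833333 → 16 → q, 0.51415/0.0416667 → 12 → m; chars qm.
Extended square: 0.01004/0.00833333 → 1, 0.01415/0.00416667 → 3; chars 13.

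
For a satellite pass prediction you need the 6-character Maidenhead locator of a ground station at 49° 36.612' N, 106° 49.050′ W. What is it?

DN69oo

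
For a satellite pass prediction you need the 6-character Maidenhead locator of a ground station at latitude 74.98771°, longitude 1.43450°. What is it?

Offset from 180°W / 90°S: lon 181.4345°, lat 164.9877°.
Field: 181.4345/20 → 9 → J, 164.9877/10 → 16 → Q; chars JQ.
Square: 1.4345/2 → 0, 4.9877/1 → 4; chars 04.
Subsquare: 1.4345/0.0833333 → 17 → r, 0.9877/0.0416667 → 23 → x; chars rx.

JQ04rx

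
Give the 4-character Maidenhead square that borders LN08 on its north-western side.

KN99

Longitude square 0; −1 → -1, wraps to 9, carry into field.
Longitude field L = 11; −1 → 10 = K.
Latitude square 8; +1 → 9.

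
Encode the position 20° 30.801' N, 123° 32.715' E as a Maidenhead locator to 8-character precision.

Offset from 180°W / 90°S: lon 303.54525°, lat 110.51335°.
Field (20°×10°, letters A–R): lon ⌊303.54525/20⌋ = 15 → P; lat ⌊110.51335/10⌋ = 11 → L.
Square (2°×1°, digits 0–9): lon ⌊3.54525/2⌋ = 1; lat ⌊0.51335/1⌋ = 0.
Subsquare (5′×2.5′, letters a–x): lon ⌊1.54525/0.0833333⌋ = 18 → s; lat ⌊0.51335/0.0416667⌋ = 12 → m.
Extended square (30″×15″, digits 0–9): lon ⌊0.04525/0.00833333⌋ = 5; lat ⌊0.01335/0.00416667⌋ = 3.

PL10sm53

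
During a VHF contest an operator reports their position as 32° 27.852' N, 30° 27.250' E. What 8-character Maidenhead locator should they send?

KM52fl41

Offset from 180°W / 90°S: lon 210.45417°, lat 122.46420°.
Field: lon ⌊210.45417/20⌋ = 10 → K; lat ⌊122.46420/10⌋ = 12 → M.
Square: lon ⌊10.45417/2⌋ = 5; lat ⌊2.46420/1⌋ = 2.
Subsquare: lon ⌊0.45417/0.0833333⌋ = 5 → f; lat ⌊0.46420/0.0416667⌋ = 11 → l.
Extended square: lon ⌊0.03750/0.00833333⌋ = 4; lat ⌊0.00587/0.00416667⌋ = 1.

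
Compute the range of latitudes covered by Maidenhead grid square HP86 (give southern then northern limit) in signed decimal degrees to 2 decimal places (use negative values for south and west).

66.00, 67.00

Field H=7, P=15: +7·20° lon, +15·10° lat → SW at lon -40°, lat 60°.
Square 8, 6: +8·2° lon, +6·1° lat → SW at lon -24°, lat 66°.
Cell spans 2° lon × 1° lat.
south 66.00, north 67.00.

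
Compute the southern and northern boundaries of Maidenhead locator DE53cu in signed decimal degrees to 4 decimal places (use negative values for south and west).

Field D=3, E=4: +3·20° lon, +4·10° lat → SW at lon -120°, lat -50°.
Square 5, 3: +5·2° lon, +3·1° lat → SW at lon -110°, lat -47°.
Subsquare c=2, u=20: +2·0.0833333° lon, +20·0.0416667° lat → SW at lon -109.833°, lat -46.1667°.
Cell spans 0.0833333° lon × 0.0416667° lat.
south -46.1667, north -46.1250.

-46.1667, -46.1250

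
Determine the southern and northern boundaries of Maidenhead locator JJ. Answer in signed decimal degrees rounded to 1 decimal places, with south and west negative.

0.0, 10.0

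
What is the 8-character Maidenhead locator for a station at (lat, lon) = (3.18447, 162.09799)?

Shift to the Maidenhead origin (180°W, 90°S): lon 342.09799, lat 93.18447.
Field: 342.09799/20 → 17 → R, 93.18447/10 → 9 → J; chars RJ.
Square: 2.09799/2 → 1, 3.18447/1 → 3; chars 13.
Subsquare: 0.09799/0.0833333 → 1 → b, 0.18447/0.0416667 → 4 → e; chars be.
Extended square: 0.01466/0.00833333 → 1, 0.01780/0.00416667 → 4; chars 14.

RJ13be14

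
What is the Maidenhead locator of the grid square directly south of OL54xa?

Latitude subsquare a = 0; −1 → -1, wraps to 23 = x, carry into square.
Latitude square 4; −1 → 3.
The longitude characters are unchanged.

OL53xx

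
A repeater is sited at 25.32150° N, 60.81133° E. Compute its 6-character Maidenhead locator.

ML05jh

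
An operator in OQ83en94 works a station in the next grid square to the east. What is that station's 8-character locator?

Longitude extended square 9; +1 → 10, wraps to 0, carry into subsquare.
Longitude subsquare e = 4; +1 → 5 = f.
The latitude characters are unchanged.

OQ83fn04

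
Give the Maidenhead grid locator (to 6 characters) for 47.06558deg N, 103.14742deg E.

Shift to the Maidenhead origin (180°W, 90°S): lon 283.1474, lat 137.0656.
Field: lon ⌊283.1474/20⌋ = 14 → O; lat ⌊137.0656/10⌋ = 13 → N.
Square: lon ⌊3.1474/2⌋ = 1; lat ⌊7.0656/1⌋ = 7.
Subsquare: lon ⌊1.1474/0.0833333⌋ = 13 → n; lat ⌊0.0656/0.0416667⌋ = 1 → b.

ON17nb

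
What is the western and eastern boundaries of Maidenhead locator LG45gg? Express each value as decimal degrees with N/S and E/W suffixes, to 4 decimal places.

48.5000° E, 48.5833° E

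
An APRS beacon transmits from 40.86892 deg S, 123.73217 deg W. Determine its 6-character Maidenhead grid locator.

Offset from 180°W / 90°S: lon 56.2678°, lat 49.1311°.
Field: lon ⌊56.2678/20⌋ = 2 → C; lat ⌊49.1311/10⌋ = 4 → E.
Square: lon ⌊16.2678/2⌋ = 8; lat ⌊9.1311/1⌋ = 9.
Subsquare: lon ⌊0.2678/0.0833333⌋ = 3 → d; lat ⌊0.1311/0.0416667⌋ = 3 → d.

CE89dd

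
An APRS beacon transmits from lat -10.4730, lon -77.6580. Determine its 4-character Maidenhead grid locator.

Add 180° to longitude and 90° to latitude: 102.34, 79.53.
Field: lon ⌊102.34/20⌋ = 5 → F; lat ⌊79.53/10⌋ = 7 → H.
Square: lon ⌊2.34/2⌋ = 1; lat ⌊9.53/1⌋ = 9.

FH19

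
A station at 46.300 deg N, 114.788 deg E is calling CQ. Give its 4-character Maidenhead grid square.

Offset from 180°W / 90°S: lon 294.79°, lat 136.30°.
Field: 294.79/20 → 14 → O, 136.30/10 → 13 → N; chars ON.
Square: 14.79/2 → 7, 6.30/1 → 6; chars 76.

ON76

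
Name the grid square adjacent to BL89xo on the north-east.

BL99ap

Longitude subsquare x = 23; +1 → 24, wraps to 0 = a, carry into square.
Longitude square 8; +1 → 9.
Latitude subsquare o = 14; +1 → 15 = p.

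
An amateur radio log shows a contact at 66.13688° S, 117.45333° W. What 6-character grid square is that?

DC13gu

Offset from 180°W / 90°S: lon 62.5467°, lat 23.8631°.
Field: lon ⌊62.5467/20⌋ = 3 → D; lat ⌊23.8631/10⌋ = 2 → C.
Square: lon ⌊2.5467/2⌋ = 1; lat ⌊3.8631/1⌋ = 3.
Subsquare: lon ⌊0.5467/0.0833333⌋ = 6 → g; lat ⌊0.8631/0.0416667⌋ = 20 → u.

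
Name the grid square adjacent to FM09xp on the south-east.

Longitude subsquare x = 23; +1 → 24, wraps to 0 = a, carry into square.
Longitude square 0; +1 → 1.
Latitude subsquare p = 15; −1 → 14 = o.

FM19ao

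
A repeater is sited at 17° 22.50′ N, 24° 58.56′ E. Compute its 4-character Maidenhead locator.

Offset from 180°W / 90°S: lon 204.98°, lat 107.38°.
Field (20°×10°, letters A–R): 204.98/20 → 10 → K, 107.38/10 → 10 → K; chars KK.
Square (2°×1°, digits 0–9): 4.98/2 → 2, 7.38/1 → 7; chars 27.

KK27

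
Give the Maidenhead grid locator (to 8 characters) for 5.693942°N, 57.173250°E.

Shift to the Maidenhead origin (180°W, 90°S): lon 237.17325, lat 95.69394.
Field (20°×10°, letters A–R): 237.17325/20 → 11 → L, 95.69394/10 → 9 → J; chars LJ.
Square (2°×1°, digits 0–9): 17.17325/2 → 8, 5.69394/1 → 5; chars 85.
Subsquare (5′×2.5′, letters a–x): 1.17325/0.0833333 → 14 → o, 0.69394/0.0416667 → 16 → q; chars oq.
Extended square (30″×15″, digits 0–9): 0.00658/0.00833333 → 0, 0.02728/0.00416667 → 6; chars 06.

LJ85oq06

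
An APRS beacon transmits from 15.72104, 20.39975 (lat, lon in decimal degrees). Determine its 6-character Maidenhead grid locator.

KK05er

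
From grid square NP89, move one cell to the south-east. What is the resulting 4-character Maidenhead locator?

Longitude square 8; +1 → 9.
Latitude square 9; −1 → 8.

NP98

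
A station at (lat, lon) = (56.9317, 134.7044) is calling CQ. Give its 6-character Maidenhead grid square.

Shift to the Maidenhead origin (180°W, 90°S): lon 314.7044, lat 146.9317.
Field (20°×10°, letters A–R): 314.7044/20 → 15 → P, 146.9317/10 → 14 → O; chars PO.
Square (2°×1°, digits 0–9): 14.7044/2 → 7, 6.9317/1 → 6; chars 76.
Subsquare (5′×2.5′, letters a–x): 0.7044/0.0833333 → 8 → i, 0.9317/0.0416667 → 22 → w; chars iw.

PO76iw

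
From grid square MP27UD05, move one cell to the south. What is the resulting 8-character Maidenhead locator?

MP27ud04

Latitude extended square 5; −1 → 4.
The longitude characters are unchanged.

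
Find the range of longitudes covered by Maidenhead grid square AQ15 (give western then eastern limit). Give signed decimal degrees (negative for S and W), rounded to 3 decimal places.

Field A=0, Q=16: +0·20° lon, +16·10° lat → SW at lon -180°, lat 70°.
Square 1, 5: +1·2° lon, +5·1° lat → SW at lon -178°, lat 75°.
Cell spans 2° lon × 1° lat.
west -178.000, east -176.000.

-178.000, -176.000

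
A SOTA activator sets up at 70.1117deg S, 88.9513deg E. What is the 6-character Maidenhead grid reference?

Add 180° to longitude and 90° to latitude: 268.9513, 19.8883.
Field: 268.9513/20 → 13 → N, 19.8883/10 → 1 → B; chars NB.
Square: 8.9513/2 → 4, 9.8883/1 → 9; chars 49.
Subsquare: 0.9513/0.0833333 → 11 → l, 0.8883/0.0416667 → 21 → v; chars lv.

NB49lv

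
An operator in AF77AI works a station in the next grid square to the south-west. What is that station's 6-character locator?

AF67xh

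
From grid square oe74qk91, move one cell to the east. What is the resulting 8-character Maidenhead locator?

OE74rk01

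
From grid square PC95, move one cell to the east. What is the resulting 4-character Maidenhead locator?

QC05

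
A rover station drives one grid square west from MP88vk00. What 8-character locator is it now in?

MP88uk90

Longitude extended square 0; −1 → -1, wraps to 9, carry into subsquare.
Longitude subsquare v = 21; −1 → 20 = u.
The latitude characters are unchanged.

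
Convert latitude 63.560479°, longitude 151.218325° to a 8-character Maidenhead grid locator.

Shift to the Maidenhead origin (180°W, 90°S): lon 331.21832, lat 153.56048.
Field: lon ⌊331.21832/20⌋ = 16 → Q; lat ⌊153.56048/10⌋ = 15 → P.
Square: lon ⌊11.21832/2⌋ = 5; lat ⌊3.56048/1⌋ = 3.
Subsquare: lon ⌊1.21832/0.0833333⌋ = 14 → o; lat ⌊0.56048/0.0416667⌋ = 13 → n.
Extended square: lon ⌊0.05166/0.00833333⌋ = 6; lat ⌊0.01881/0.00416667⌋ = 4.

QP53on64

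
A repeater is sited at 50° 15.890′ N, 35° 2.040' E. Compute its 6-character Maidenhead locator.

KO70mg

Shift to the Maidenhead origin (180°W, 90°S): lon 215.0340, lat 140.2648.
Field: 215.0340/20 → 10 → K, 140.2648/10 → 14 → O; chars KO.
Square: 15.0340/2 → 7, 0.2648/1 → 0; chars 70.
Subsquare: 1.0340/0.0833333 → 12 → m, 0.2648/0.0416667 → 6 → g; chars mg.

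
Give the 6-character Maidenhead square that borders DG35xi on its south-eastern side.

Longitude subsquare x = 23; +1 → 24, wraps to 0 = a, carry into square.
Longitude square 3; +1 → 4.
Latitude subsquare i = 8; −1 → 7 = h.

DG45ah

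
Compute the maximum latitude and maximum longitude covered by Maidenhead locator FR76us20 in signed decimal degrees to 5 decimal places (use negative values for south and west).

86.75417, -64.30833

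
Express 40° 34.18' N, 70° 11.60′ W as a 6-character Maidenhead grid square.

FN40vn

Offset from 180°W / 90°S: lon 109.8067°, lat 130.5697°.
Field: 109.8067/20 → 5 → F, 130.5697/10 → 13 → N; chars FN.
Square: 9.8067/2 → 4, 0.5697/1 → 0; chars 40.
Subsquare: 1.8067/0.0833333 → 21 → v, 0.5697/0.0416667 → 13 → n; chars vn.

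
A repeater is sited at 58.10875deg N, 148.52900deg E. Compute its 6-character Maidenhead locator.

QO48gc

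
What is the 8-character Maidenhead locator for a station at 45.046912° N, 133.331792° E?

PN65pb91

Shift to the Maidenhead origin (180°W, 90°S): lon 313.33179, lat 135.04691.
Field: 313.33179/20 → 15 → P, 135.04691/10 → 13 → N; chars PN.
Square: 13.33179/2 → 6, 5.04691/1 → 5; chars 65.
Subsquare: 1.33179/0.0833333 → 15 → p, 0.04691/0.0416667 → 1 → b; chars pb.
Extended square: 0.08179/0.00833333 → 9, 0.00525/0.00416667 → 1; chars 91.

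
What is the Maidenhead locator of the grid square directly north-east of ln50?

LN61

Longitude square 5; +1 → 6.
Latitude square 0; +1 → 1.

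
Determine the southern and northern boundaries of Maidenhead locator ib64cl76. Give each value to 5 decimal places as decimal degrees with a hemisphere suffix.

75.51667° S, 75.51250° S

Field I=8, B=1: +8·20° lon, +1·10° lat → SW at lon -20°, lat -80°.
Square 6, 4: +6·2° lon, +4·1° lat → SW at lon -8°, lat -76°.
Subsquare c=2, l=11: +2·0.0833333° lon, +11·0.0416667° lat → SW at lon -7.83333°, lat -75.5417°.
Extended square 7, 6: +7·0.00833333° lon, +6·0.00416667° lat → SW at lon -7.775°, lat -75.5167°.
Cell spans 0.00833333° lon × 0.00416667° lat.
south 75.51667° S, north 75.51250° S.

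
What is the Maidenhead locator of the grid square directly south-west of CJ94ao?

Longitude subsquare a = 0; −1 → -1, wraps to 23 = x, carry into square.
Longitude square 9; −1 → 8.
Latitude subsquare o = 14; −1 → 13 = n.

CJ84xn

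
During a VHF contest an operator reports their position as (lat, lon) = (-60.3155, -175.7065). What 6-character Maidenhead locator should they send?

AC29dq

Offset from 180°W / 90°S: lon 4.2935°, lat 29.6845°.
Field: lon ⌊4.2935/20⌋ = 0 → A; lat ⌊29.6845/10⌋ = 2 → C.
Square: lon ⌊4.2935/2⌋ = 2; lat ⌊9.6845/1⌋ = 9.
Subsquare: lon ⌊0.2935/0.0833333⌋ = 3 → d; lat ⌊0.6845/0.0416667⌋ = 16 → q.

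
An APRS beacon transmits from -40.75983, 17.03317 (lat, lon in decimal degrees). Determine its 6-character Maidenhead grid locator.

JE89mf

Add 180° to longitude and 90° to latitude: 197.0332, 49.2402.
Field: 197.0332/20 → 9 → J, 49.2402/10 → 4 → E; chars JE.
Square: 17.0332/2 → 8, 9.2402/1 → 9; chars 89.
Subsquare: 1.0332/0.0833333 → 12 → m, 0.2402/0.0416667 → 5 → f; chars mf.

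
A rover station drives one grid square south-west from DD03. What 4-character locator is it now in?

CD92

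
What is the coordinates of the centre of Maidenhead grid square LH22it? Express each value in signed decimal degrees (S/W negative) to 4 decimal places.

Field L=11, H=7: +11·20° lon, +7·10° lat → SW at lon 40°, lat -20°.
Square 2, 2: +2·2° lon, +2·1° lat → SW at lon 44°, lat -18°.
Subsquare i=8, t=19: +8·0.0833333° lon, +19·0.0416667° lat → SW at lon 44.6667°, lat -17.2083°.
Cell spans 0.0833333° lon × 0.0416667° lat. Centre is SW corner plus half of each.
latitude -17.1875, longitude 44.7083.

-17.1875, 44.7083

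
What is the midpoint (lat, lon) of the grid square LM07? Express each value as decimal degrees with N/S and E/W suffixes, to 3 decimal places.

Field L=11, M=12: +11·20° lon, +12·10° lat → SW at lon 40°, lat 30°.
Square 0, 7: +0·2° lon, +7·1° lat → SW at lon 40°, lat 37°.
Cell spans 2° lon × 1° lat. Centre is SW corner plus half of each.
latitude 37.500° N, longitude 41.000° E.

37.500° N, 41.000° E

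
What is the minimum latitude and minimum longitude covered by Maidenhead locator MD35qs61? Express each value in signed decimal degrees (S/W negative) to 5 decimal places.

-54.24583, 67.38333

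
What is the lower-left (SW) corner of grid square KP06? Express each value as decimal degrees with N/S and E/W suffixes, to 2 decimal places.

66.00° N, 20.00° E

Field K=10, P=15: +10·20° lon, +15·10° lat → SW at lon 20°, lat 60°.
Square 0, 6: +0·2° lon, +6·1° lat → SW at lon 20°, lat 66°.
latitude 66.00° N, longitude 20.00° E.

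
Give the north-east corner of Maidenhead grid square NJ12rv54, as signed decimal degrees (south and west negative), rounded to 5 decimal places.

2.89583, 83.46667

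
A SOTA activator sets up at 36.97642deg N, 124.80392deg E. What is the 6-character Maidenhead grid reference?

PM26jx

Offset from 180°W / 90°S: lon 304.8039°, lat 126.9764°.
Field: lon ⌊304.8039/20⌋ = 15 → P; lat ⌊126.9764/10⌋ = 12 → M.
Square: lon ⌊4.8039/2⌋ = 2; lat ⌊6.9764/1⌋ = 6.
Subsquare: lon ⌊0.8039/0.0833333⌋ = 9 → j; lat ⌊0.9764/0.0416667⌋ = 23 → x.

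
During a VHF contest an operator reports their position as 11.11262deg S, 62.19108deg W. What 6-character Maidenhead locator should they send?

Shift to the Maidenhead origin (180°W, 90°S): lon 117.8089, lat 78.8874.
Field (20°×10°, letters A–R): 117.8089/20 → 5 → F, 78.8874/10 → 7 → H; chars FH.
Square (2°×1°, digits 0–9): 17.8089/2 → 8, 8.8874/1 → 8; chars 88.
Subsquare (5′×2.5′, letters a–x): 1.8089/0.0833333 → 21 → v, 0.8874/0.0416667 → 21 → v; chars vv.

FH88vv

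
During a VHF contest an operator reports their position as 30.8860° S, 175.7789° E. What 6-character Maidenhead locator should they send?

RF79vc

Add 180° to longitude and 90° to latitude: 355.7789, 59.1140.
Field (20°×10°, letters A–R): lon ⌊355.7789/20⌋ = 17 → R; lat ⌊59.1140/10⌋ = 5 → F.
Square (2°×1°, digits 0–9): lon ⌊15.7789/2⌋ = 7; lat ⌊9.1140/1⌋ = 9.
Subsquare (5′×2.5′, letters a–x): lon ⌊1.7789/0.0833333⌋ = 21 → v; lat ⌊0.1140/0.0416667⌋ = 2 → c.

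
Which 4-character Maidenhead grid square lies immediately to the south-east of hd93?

ID02

Longitude square 9; +1 → 10, wraps to 0, carry into field.
Longitude field H = 7; +1 → 8 = I.
Latitude square 3; −1 → 2.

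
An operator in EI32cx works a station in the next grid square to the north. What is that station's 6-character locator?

Latitude subsquare x = 23; +1 → 24, wraps to 0 = a, carry into square.
Latitude square 2; +1 → 3.
The longitude characters are unchanged.

EI33ca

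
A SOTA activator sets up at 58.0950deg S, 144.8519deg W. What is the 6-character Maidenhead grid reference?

BD71nv

Shift to the Maidenhead origin (180°W, 90°S): lon 35.1481, lat 31.9050.
Field (20°×10°, letters A–R): lon ⌊35.1481/20⌋ = 1 → B; lat ⌊31.9050/10⌋ = 3 → D.
Square (2°×1°, digits 0–9): lon ⌊15.1481/2⌋ = 7; lat ⌊1.9050/1⌋ = 1.
Subsquare (5′×2.5′, letters a–x): lon ⌊1.1481/0.0833333⌋ = 13 → n; lat ⌊0.9050/0.0416667⌋ = 21 → v.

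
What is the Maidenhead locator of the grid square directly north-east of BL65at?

BL65bu

Longitude subsquare a = 0; +1 → 1 = b.
Latitude subsquare t = 19; +1 → 20 = u.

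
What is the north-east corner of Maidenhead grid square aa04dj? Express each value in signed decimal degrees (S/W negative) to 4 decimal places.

Field A=0, A=0: +0·20° lon, +0·10° lat → SW at lon -180°, lat -90°.
Square 0, 4: +0·2° lon, +4·1° lat → SW at lon -180°, lat -86°.
Subsquare d=3, j=9: +3·0.0833333° lon, +9·0.0416667° lat → SW at lon -179.75°, lat -85.625°.
Cell spans 0.0833333° lon × 0.0416667° lat. NE corner is SW corner plus one full cell.
latitude -85.5833, longitude -179.6667.

-85.5833, -179.6667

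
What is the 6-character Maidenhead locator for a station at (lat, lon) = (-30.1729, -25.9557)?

Shift to the Maidenhead origin (180°W, 90°S): lon 154.0443, lat 59.8271.
Field: lon ⌊154.0443/20⌋ = 7 → H; lat ⌊59.8271/10⌋ = 5 → F.
Square: lon ⌊14.0443/2⌋ = 7; lat ⌊9.8271/1⌋ = 9.
Subsquare: lon ⌊0.0443/0.0833333⌋ = 0 → a; lat ⌊0.8271/0.0416667⌋ = 19 → t.

HF79at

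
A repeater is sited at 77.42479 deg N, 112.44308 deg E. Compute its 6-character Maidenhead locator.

Offset from 180°W / 90°S: lon 292.4431°, lat 167.4248°.
Field: 292.4431/20 → 14 → O, 167.4248/10 → 16 → Q; chars OQ.
Square: 12.4431/2 → 6, 7.4248/1 → 7; chars 67.
Subsquare: 0.4431/0.0833333 → 5 → f, 0.4248/0.0416667 → 10 → k; chars fk.

OQ67fk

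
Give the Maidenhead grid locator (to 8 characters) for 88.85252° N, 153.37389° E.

Offset from 180°W / 90°S: lon 333.37389°, lat 178.85252°.
Field: 333.37389/20 → 16 → Q, 178.85252/10 → 17 → R; chars QR.
Square: 13.37389/2 → 6, 8.85252/1 → 8; chars 68.
Subsquare: 1.37389/0.0833333 → 16 → q, 0.85252/0.0416667 → 20 → u; chars qu.
Extended square: 0.04056/0.00833333 → 4, 0.01919/0.00416667 → 4; chars 44.

QR68qu44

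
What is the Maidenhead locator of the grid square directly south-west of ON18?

Longitude square 1; −1 → 0.
Latitude square 8; −1 → 7.

ON07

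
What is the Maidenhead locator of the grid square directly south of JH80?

JG89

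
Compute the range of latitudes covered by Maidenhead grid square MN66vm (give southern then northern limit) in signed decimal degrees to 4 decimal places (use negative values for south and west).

Field M=12, N=13: +12·20° lon, +13·10° lat → SW at lon 60°, lat 40°.
Square 6, 6: +6·2° lon, +6·1° lat → SW at lon 72°, lat 46°.
Subsquare v=21, m=12: +21·0.0833333° lon, +12·0.0416667° lat → SW at lon 73.75°, lat 46.5°.
Cell spans 0.0833333° lon × 0.0416667° lat.
south 46.5000, north 46.5417.

46.5000, 46.5417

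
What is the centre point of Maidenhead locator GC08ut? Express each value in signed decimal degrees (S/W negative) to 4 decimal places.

Field G=6, C=2: +6·20° lon, +2·10° lat → SW at lon -60°, lat -70°.
Square 0, 8: +0·2° lon, +8·1° lat → SW at lon -60°, lat -62°.
Subsquare u=20, t=19: +20·0.0833333° lon, +19·0.0416667° lat → SW at lon -58.3333°, lat -61.2083°.
Cell spans 0.0833333° lon × 0.0416667° lat. Centre is SW corner plus half of each.
latitude -61.1875, longitude -58.2917.

-61.1875, -58.2917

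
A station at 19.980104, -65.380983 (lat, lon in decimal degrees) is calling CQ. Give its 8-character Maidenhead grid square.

FK79hx45

Offset from 180°W / 90°S: lon 114.61902°, lat 109.98010°.
Field: lon ⌊114.61902/20⌋ = 5 → F; lat ⌊109.98010/10⌋ = 10 → K.
Square: lon ⌊14.61902/2⌋ = 7; lat ⌊9.98010/1⌋ = 9.
Subsquare: lon ⌊0.61902/0.0833333⌋ = 7 → h; lat ⌊0.98010/0.0416667⌋ = 23 → x.
Extended square: lon ⌊0.03568/0.00833333⌋ = 4; lat ⌊0.02177/0.00416667⌋ = 5.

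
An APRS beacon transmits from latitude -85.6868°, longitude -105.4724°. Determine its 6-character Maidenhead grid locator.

DA74gh

Shift to the Maidenhead origin (180°W, 90°S): lon 74.5276, lat 4.3132.
Field: lon ⌊74.5276/20⌋ = 3 → D; lat ⌊4.3132/10⌋ = 0 → A.
Square: lon ⌊14.5276/2⌋ = 7; lat ⌊4.3132/1⌋ = 4.
Subsquare: lon ⌊0.5276/0.0833333⌋ = 6 → g; lat ⌊0.3132/0.0416667⌋ = 7 → h.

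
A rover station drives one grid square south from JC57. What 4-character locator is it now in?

JC56

Latitude square 7; −1 → 6.
The longitude characters are unchanged.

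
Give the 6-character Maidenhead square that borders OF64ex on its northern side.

OF65ea

Latitude subsquare x = 23; +1 → 24, wraps to 0 = a, carry into square.
Latitude square 4; +1 → 5.
The longitude characters are unchanged.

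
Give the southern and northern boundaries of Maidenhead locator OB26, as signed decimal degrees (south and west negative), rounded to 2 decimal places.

-74.00, -73.00

Field O=14, B=1: +14·20° lon, +1·10° lat → SW at lon 100°, lat -80°.
Square 2, 6: +2·2° lon, +6·1° lat → SW at lon 104°, lat -74°.
Cell spans 2° lon × 1° lat.
south -74.00, north -73.00.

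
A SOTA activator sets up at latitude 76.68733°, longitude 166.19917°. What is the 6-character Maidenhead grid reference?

Shift to the Maidenhead origin (180°W, 90°S): lon 346.1992, lat 166.6873.
Field: 346.1992/20 → 17 → R, 166.6873/10 → 16 → Q; chars RQ.
Square: 6.1992/2 → 3, 6.6873/1 → 6; chars 36.
Subsquare: 0.1992/0.0833333 → 2 → c, 0.6873/0.0416667 → 16 → q; chars cq.

RQ36cq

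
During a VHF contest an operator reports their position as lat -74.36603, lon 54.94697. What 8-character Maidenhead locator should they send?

LB75lp32

Offset from 180°W / 90°S: lon 234.94697°, lat 15.63397°.
Field (20°×10°, letters A–R): lon ⌊234.94697/20⌋ = 11 → L; lat ⌊15.63397/10⌋ = 1 → B.
Square (2°×1°, digits 0–9): lon ⌊14.94697/2⌋ = 7; lat ⌊5.63397/1⌋ = 5.
Subsquare (5′×2.5′, letters a–x): lon ⌊0.94697/0.0833333⌋ = 11 → l; lat ⌊0.63397/0.0416667⌋ = 15 → p.
Extended square (30″×15″, digits 0–9): lon ⌊0.03030/0.00833333⌋ = 3; lat ⌊0.00897/0.00416667⌋ = 2.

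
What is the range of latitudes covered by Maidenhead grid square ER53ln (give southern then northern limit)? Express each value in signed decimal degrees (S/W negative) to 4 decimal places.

83.5417, 83.5833

Field E=4, R=17: +4·20° lon, +17·10° lat → SW at lon -100°, lat 80°.
Square 5, 3: +5·2° lon, +3·1° lat → SW at lon -90°, lat 83°.
Subsquare l=11, n=13: +11·0.0833333° lon, +13·0.0416667° lat → SW at lon -89.0833°, lat 83.5417°.
Cell spans 0.0833333° lon × 0.0416667° lat.
south 83.5417, north 83.5833.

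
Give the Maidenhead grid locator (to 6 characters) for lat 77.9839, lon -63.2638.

Add 180° to longitude and 90° to latitude: 116.7362, 167.9839.
Field (20°×10°, letters A–R): lon ⌊116.7362/20⌋ = 5 → F; lat ⌊167.9839/10⌋ = 16 → Q.
Square (2°×1°, digits 0–9): lon ⌊16.7362/2⌋ = 8; lat ⌊7.9839/1⌋ = 7.
Subsquare (5′×2.5′, letters a–x): lon ⌊0.7362/0.0833333⌋ = 8 → i; lat ⌊0.9839/0.0416667⌋ = 23 → x.

FQ87ix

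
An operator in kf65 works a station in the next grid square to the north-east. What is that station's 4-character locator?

Longitude square 6; +1 → 7.
Latitude square 5; +1 → 6.

KF76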